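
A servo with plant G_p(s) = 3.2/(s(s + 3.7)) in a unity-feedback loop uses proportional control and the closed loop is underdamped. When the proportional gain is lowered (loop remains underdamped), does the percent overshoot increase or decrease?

ζ = 3.7/(2√(3.2K_p)) rises as K_p falls; higher damping means less overshoot.

decrease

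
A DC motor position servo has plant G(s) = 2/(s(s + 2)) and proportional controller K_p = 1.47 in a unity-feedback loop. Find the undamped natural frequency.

The closed-loop denominator is s(s+2) + 1.47·2 = s² + 2s + 2.94.
So ω_n² = 2.94 ⇒ ω_n = 1.715 rad/s, and ζ = 2/(2ω_n) = 0.583.

ω_n = 1.71 rad/s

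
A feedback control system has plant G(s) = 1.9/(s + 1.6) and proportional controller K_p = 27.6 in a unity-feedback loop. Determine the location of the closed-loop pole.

s = -54.04

Closed-loop transfer function: T(s) = K_p·G(s)/(1 + K_p·G(s)) = 52.44/(s + 1.6 + 52.44) = 52.44/(s + 54.04).
The closed-loop pole is at s = −54.04.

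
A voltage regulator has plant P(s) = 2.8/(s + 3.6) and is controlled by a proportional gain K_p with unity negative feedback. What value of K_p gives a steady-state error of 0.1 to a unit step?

Steady-state error for a unit step on this type-0 loop is 1/(1 + K_p·P(0)).
P(0) = 0.7778. Require 1/(1 + K_p·0.7778) = 0.1, so 1 + 0.7778·K_p = 10.
K_p = (10 − 1)/0.7778 = 11.6.

K_p = 11.6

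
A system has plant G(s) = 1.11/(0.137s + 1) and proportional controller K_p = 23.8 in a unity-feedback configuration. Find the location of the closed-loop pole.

s = -200.1

Closed loop: T(s) = K_p·G/(1+K_p·G) = 26.42/(0.137s + 1 + 26.42), with pole at s = −(1 + 26.42)/0.137 = −200.1.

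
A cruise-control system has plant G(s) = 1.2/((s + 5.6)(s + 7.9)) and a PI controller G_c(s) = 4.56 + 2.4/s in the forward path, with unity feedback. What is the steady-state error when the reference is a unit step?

0

The open loop G_c(s)G(s) has a pole at the origin (type 1), so the static position error constant is infinite and e_ss = 1/(1+∞) = 0.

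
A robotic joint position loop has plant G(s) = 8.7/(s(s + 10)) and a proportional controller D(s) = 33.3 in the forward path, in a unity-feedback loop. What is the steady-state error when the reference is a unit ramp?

0.0345

The loop has one pole at the origin (type 1). Velocity error constant K_v = lim_{s→0} s·D(s)G(s) = 33.3·8.7/10 = 28.97.
Steady-state error to a unit ramp: e_ss = 1/K_v = 0.0345.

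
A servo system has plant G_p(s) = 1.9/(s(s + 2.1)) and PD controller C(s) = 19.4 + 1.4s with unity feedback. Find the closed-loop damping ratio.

Forward path: (19.4 + 1.4s)·1.9/(s(s+2.1)). The closed-loop characteristic equation is s² + (2.1 + 1.9·1.4)s + 1.9·19.4 = 0.
That is s² + 4.76s + 36.86 = 0, so ω_n = 6.071 rad/s and ζ = 4.76/(2·6.071) = 0.392.

ζ = 0.392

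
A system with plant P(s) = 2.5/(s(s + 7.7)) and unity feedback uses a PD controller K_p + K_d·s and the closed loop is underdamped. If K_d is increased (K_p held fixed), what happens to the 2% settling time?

Characteristic equation s² + (7.7 + 2.5K_d)s + 2.5K_p = 0: raising K_d increases ζω_n = (7.7+2.5K_d)/2 while the loop stays underdamped, so T_s ≈ 4/(ζω_n) decreases.

decrease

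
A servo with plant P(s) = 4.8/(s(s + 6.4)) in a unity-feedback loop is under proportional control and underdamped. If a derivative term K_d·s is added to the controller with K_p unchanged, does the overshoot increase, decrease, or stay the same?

decrease

The derivative term adds K·K_d to the s-coefficient of the characteristic equation, raising 2ζω_n while ω_n is unchanged; ζ increases, so overshoot decreases.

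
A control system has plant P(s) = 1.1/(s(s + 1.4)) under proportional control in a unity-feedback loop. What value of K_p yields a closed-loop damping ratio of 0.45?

Closed-loop characteristic equation: s² + 1.4s + K_p·1.1 = 0.
So ω_n = √(1.1K_p) and 2ζω_n = 1.4, giving ζ = 1.4/(2√(1.1K_p)).
Setting ζ = 0.45: √(1.1K_p) = 1.4/(2·0.45) = 1.556, so K_p = 2.42/1.1 = 2.2.

K_p = 2.2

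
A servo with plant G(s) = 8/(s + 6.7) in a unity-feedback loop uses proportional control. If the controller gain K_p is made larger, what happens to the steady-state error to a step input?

decrease

e_ss = 1/(1 + K_p·G(0)); a larger K_p raises the denominator, so e_ss decreases.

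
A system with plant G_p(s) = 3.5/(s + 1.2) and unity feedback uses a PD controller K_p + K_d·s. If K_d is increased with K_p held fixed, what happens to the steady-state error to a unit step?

K_d affects only the transient (the s-coefficient); the DC loop gain, and hence e_ss, depends only on K_p.

unchanged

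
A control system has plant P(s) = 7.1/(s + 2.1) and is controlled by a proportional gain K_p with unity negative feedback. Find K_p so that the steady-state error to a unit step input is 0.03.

Steady-state error for a unit step on this type-0 loop is 1/(1 + K_p·P(0)).
P(0) = 3.381. Require 1/(1 + K_p·3.381) = 0.03, so 1 + 3.381·K_p = 33.33.
K_p = (33.33 − 1)/3.381 = 9.56.

K_p = 9.56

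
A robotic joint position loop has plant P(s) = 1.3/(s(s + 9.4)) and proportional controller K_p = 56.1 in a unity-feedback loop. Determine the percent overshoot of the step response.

12.6%

From 1 + K_pP(s) = 0: s² + 9.4s + 72.93 = 0 ⇒ ω_n = 8.54, ζ = 0.5504.
%OS = 100·exp(−πζ/√(1−ζ²)) = 100·exp(−π·0.5504/√0.6971) = 12.6%.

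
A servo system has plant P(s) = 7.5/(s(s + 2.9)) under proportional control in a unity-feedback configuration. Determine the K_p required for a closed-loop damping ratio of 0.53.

K_p = 0.998

Closed-loop characteristic equation: s² + 2.9s + K_p·7.5 = 0.
So ω_n = √(7.5K_p) and 2ζω_n = 2.9, giving ζ = 2.9/(2√(7.5K_p)).
Setting ζ = 0.53: √(7.5K_p) = 2.9/(2·0.53) = 2.736, so K_p = 7.485/7.5 = 0.998.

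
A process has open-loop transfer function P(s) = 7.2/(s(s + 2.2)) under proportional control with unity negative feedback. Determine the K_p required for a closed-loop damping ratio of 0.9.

K_p = 0.207

Closed-loop characteristic equation: s² + 2.2s + K_p·7.2 = 0.
So ω_n = √(7.2K_p) and 2ζω_n = 2.2, giving ζ = 2.2/(2√(7.2K_p)).
Setting ζ = 0.9: √(7.2K_p) = 2.2/(2·0.9) = 1.222, so K_p = 1.494/7.2 = 0.207.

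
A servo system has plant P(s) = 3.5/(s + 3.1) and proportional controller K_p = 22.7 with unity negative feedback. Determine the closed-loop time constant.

Closed-loop transfer function: T(s) = K_p·P(s)/(1 + K_p·P(s)) = 79.45/(s + 3.1 + 79.45) = 79.45/(s + 82.55).
Time constant τ = 1/82.55 = 0.0121 s.

τ = 0.0121 s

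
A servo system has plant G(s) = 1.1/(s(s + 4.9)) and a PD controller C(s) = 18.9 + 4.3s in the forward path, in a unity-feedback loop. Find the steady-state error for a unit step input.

The open loop C(s)G(s) has a pole at the origin (type 1), so the static position error constant is infinite and e_ss = 1/(1+∞) = 0.

0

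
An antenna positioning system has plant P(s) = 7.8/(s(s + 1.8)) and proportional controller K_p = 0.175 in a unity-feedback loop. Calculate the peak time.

T_p = 4.22 s

The closed-loop denominator s² + 1.8s + 1.365 gives ω_n = √1.365 = 1.168 and ζ = 1.8/(2ω_n) = 0.7703.
Damped frequency ω_d = ω_n√(1−ζ²) = 0.745 rad/s, so peak time T_p = π/ω_d = 4.22 s.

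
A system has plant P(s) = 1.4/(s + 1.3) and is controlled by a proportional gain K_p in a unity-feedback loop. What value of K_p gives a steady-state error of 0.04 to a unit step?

K_p = 22.3

Steady-state error for a unit step on this type-0 loop is 1/(1 + K_p·P(0)).
P(0) = 1.077. Require 1/(1 + K_p·1.077) = 0.04, so 1 + 1.077·K_p = 25.
K_p = (25 − 1)/1.077 = 22.3.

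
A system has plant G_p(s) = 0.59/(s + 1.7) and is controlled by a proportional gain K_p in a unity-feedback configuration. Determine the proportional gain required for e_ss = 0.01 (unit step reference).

K_p = 285

Steady-state error for a unit step on this type-0 loop is 1/(1 + K_p·G_p(0)).
G_p(0) = 0.3471. Require 1/(1 + K_p·0.3471) = 0.01, so 1 + 0.3471·K_p = 100.
K_p = (100 − 1)/0.3471 = 285.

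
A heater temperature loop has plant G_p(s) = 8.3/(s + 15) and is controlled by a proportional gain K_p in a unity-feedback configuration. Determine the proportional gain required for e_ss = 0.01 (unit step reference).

K_p = 179

The loop is type 0, so e_ss(step) = 1/(1 + K_pos) with K_pos = K_p·G_p(0).
G_p(0) = 0.5533. Require 1/(1 + K_p·0.5533) = 0.01, so 1 + 0.5533·K_p = 100.
K_p = (100 − 1)/0.5533 = 179.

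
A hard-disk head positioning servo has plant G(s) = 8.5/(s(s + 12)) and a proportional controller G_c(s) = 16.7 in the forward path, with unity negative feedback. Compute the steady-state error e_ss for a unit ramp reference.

The loop has one pole at the origin (type 1). Velocity error constant K_v = lim_{s→0} s·G_c(s)G(s) = 16.7·8.5/12 = 11.83.
Steady-state error to a unit ramp: e_ss = 1/K_v = 0.0845.

0.0845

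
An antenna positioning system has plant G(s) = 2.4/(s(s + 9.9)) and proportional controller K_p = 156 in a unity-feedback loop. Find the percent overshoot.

Closed-loop characteristic equation: s² + 9.9s + 374.4 = 0, so ω_n = 19.35 rad/s and ζ = 9.9/(2·19.35) = 0.2558.
%OS = 100·exp(−πζ/√(1−ζ²)) = 100·exp(−π·0.2558/√0.9346) = 43.5%.

43.5%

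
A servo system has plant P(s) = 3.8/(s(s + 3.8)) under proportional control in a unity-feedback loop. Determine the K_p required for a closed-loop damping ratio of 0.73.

K_p = 1.78

Closed-loop characteristic equation: s² + 3.8s + K_p·3.8 = 0.
So ω_n = √(3.8K_p) and 2ζω_n = 3.8, giving ζ = 3.8/(2√(3.8K_p)).
Setting ζ = 0.73: √(3.8K_p) = 3.8/(2·0.73) = 2.603, so K_p = 6.774/3.8 = 1.78.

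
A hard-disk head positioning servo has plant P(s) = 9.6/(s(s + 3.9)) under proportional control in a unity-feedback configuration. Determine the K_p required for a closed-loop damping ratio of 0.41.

Closed-loop characteristic equation: s² + 3.9s + K_p·9.6 = 0.
So ω_n = √(9.6K_p) and 2ζω_n = 3.9, giving ζ = 3.9/(2√(9.6K_p)).
Setting ζ = 0.41: √(9.6K_p) = 3.9/(2·0.41) = 4.756, so K_p = 22.62/9.6 = 2.36.

K_p = 2.36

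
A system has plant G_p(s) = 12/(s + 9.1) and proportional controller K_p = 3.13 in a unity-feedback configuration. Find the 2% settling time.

T_s ≈ 0.0857 s

Closed-loop transfer function: T(s) = K_p·G_p(s)/(1 + K_p·G_p(s)) = 37.56/(s + 9.1 + 37.56) = 37.56/(s + 46.66).
Time constant τ = 1/46.66 = 0.02143 s, so the 2% settling time is about 4τ = 0.0857 s.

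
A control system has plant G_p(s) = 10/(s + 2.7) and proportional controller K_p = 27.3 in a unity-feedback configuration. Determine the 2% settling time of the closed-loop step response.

T_s ≈ 0.0145 s

Closed-loop transfer function: T(s) = K_p·G_p(s)/(1 + K_p·G_p(s)) = 273/(s + 2.7 + 273) = 273/(s + 275.7).
Time constant τ = 1/275.7 = 0.003627 s, so the 2% settling time is about 4τ = 0.0145 s.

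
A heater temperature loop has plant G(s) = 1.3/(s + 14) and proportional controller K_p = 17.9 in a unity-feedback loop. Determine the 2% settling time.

T_s ≈ 0.107 s

Closed-loop transfer function: T(s) = K_p·G(s)/(1 + K_p·G(s)) = 23.27/(s + 14 + 23.27) = 23.27/(s + 37.27).
Time constant τ = 1/37.27 = 0.02683 s, so the 2% settling time is about 4τ = 0.107 s.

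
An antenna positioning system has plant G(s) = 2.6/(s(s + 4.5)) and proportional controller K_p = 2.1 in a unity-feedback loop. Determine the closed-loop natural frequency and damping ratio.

ω_n = 2.34 rad/s, ζ = 0.963

1 + K_p·G(s) = 0 gives s² + 4.5s + 5.46 = 0.
So ω_n² = 5.46 ⇒ ω_n = 2.337 rad/s, and ζ = 4.5/(2ω_n) = 0.963.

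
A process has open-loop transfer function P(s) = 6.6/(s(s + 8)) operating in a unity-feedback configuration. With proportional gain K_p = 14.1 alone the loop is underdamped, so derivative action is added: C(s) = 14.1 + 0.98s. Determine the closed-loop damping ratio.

ζ = 0.75

Forward path: (14.1 + 0.98s)·6.6/(s(s+8)). The closed-loop characteristic equation is s² + (8 + 6.6·0.98)s + 6.6·14.1 = 0.
That is s² + 14.47s + 93.06 = 0, so ω_n = 9.647 rad/s and ζ = 14.47/(2·9.647) = 0.7499.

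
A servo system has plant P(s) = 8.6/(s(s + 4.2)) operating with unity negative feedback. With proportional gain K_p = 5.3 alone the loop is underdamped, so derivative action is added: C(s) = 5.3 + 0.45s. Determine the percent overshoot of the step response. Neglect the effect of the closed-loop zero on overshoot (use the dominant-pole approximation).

9.61%

Forward path: (5.3 + 0.45s)·8.6/(s(s+4.2)). The closed-loop characteristic equation is s² + (4.2 + 8.6·0.45)s + 8.6·5.3 = 0.
That is s² + 8.07s + 45.58 = 0, so ω_n = 6.751 rad/s and ζ = 8.07/(2·6.751) = 0.5977.
%OS = 100·exp(−πζ/√(1−ζ²)) = 9.61%.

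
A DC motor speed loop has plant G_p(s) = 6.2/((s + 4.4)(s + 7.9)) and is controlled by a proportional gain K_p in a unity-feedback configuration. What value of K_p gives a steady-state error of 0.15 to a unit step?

K_p = 31.8

For a type-0 loop with proportional control, e_ss = 1/(1 + K_p·G_p(0)).
G_p(0) = 0.1784. Require 1/(1 + K_p·0.1784) = 0.15, so 1 + 0.1784·K_p = 6.667.
K_p = (6.667 − 1)/0.1784 = 31.8.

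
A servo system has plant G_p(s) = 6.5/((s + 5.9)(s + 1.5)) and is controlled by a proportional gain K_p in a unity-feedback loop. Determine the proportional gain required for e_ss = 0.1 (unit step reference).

Steady-state error for a unit step on this type-0 loop is 1/(1 + K_p·G_p(0)).
G_p(0) = 0.7345. Require 1/(1 + K_p·0.7345) = 0.1, so 1 + 0.7345·K_p = 10.
K_p = (10 − 1)/0.7345 = 12.3.

K_p = 12.3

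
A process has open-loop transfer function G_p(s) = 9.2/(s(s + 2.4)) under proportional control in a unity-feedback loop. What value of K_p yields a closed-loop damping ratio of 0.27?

Closed-loop characteristic equation: s² + 2.4s + K_p·9.2 = 0.
So ω_n = √(9.2K_p) and 2ζω_n = 2.4, giving ζ = 2.4/(2√(9.2K_p)).
Setting ζ = 0.27: √(9.2K_p) = 2.4/(2·0.27) = 4.444, so K_p = 19.75/9.2 = 2.15.

K_p = 2.15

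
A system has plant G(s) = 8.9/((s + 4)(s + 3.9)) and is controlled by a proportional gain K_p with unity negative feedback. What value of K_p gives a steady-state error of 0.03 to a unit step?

The loop is type 0, so e_ss(step) = 1/(1 + K_pos) with K_pos = K_p·G(0).
G(0) = 0.5705. Require 1/(1 + K_p·0.5705) = 0.03, so 1 + 0.5705·K_p = 33.33.
K_p = (33.33 − 1)/0.5705 = 56.7.

K_p = 56.7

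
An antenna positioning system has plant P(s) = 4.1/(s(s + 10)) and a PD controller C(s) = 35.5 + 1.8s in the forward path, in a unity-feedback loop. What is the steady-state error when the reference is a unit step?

The open loop C(s)P(s) has a pole at the origin (type 1), so the static position error constant is infinite and e_ss = 1/(1+∞) = 0.

0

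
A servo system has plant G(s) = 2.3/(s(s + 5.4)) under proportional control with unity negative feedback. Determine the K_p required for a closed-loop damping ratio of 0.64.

Closed-loop characteristic equation: s² + 5.4s + K_p·2.3 = 0.
So ω_n = √(2.3K_p) and 2ζω_n = 5.4, giving ζ = 5.4/(2√(2.3K_p)).
Setting ζ = 0.64: √(2.3K_p) = 5.4/(2·0.64) = 4.219, so K_p = 17.8/2.3 = 7.74.

K_p = 7.74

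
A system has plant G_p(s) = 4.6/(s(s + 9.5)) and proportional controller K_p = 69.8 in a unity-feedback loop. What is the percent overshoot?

The closed-loop denominator s² + 9.5s + 321.1 gives ω_n = √321.1 = 17.92 and ζ = 9.5/(2ω_n) = 0.2651.
%OS = 100·exp(−πζ/√(1−ζ²)) = 100·exp(−π·0.2651/√0.9297) = 42.2%.

42.2%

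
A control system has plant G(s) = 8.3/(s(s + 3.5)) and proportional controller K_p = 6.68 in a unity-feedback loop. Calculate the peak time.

T_p = 0.434 s

Closed-loop characteristic equation: s² + 3.5s + 55.44 = 0, so ω_n = 7.446 rad/s and ζ = 3.5/(2·7.446) = 0.235.
Damped frequency ω_d = ω_n√(1−ζ²) = 7.238 rad/s, so peak time T_p = π/ω_d = 0.434 s.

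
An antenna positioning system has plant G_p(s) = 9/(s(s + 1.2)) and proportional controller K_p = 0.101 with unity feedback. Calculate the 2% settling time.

T_s ≈ 6.67 s

The closed-loop denominator s² + 1.2s + 0.909 gives ω_n = √0.909 = 0.9534 and ζ = 1.2/(2ω_n) = 0.6293.
2% settling time T_s ≈ 4/(ζω_n) = 4/0.6 = 6.67 s.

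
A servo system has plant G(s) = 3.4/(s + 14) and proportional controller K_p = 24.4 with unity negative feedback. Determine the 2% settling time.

T_s ≈ 0.0413 s

Closed-loop transfer function: T(s) = K_p·G(s)/(1 + K_p·G(s)) = 82.96/(s + 14 + 82.96) = 82.96/(s + 96.96).
Time constant τ = 1/96.96 = 0.01031 s, so the 2% settling time is about 4τ = 0.0413 s.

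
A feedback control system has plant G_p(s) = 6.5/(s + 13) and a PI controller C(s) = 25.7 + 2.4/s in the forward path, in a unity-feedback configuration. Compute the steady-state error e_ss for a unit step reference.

The open loop C(s)G_p(s) has a pole at the origin (type 1), so the static position error constant is infinite and e_ss = 1/(1+∞) = 0.

0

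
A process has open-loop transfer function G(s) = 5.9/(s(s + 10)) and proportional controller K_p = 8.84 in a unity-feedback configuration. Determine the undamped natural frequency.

1 + K_p·G(s) = 0 gives s² + 10s + 52.16 = 0.
So ω_n² = 52.16 ⇒ ω_n = 7.222 rad/s, and ζ = 10/(2ω_n) = 0.692.

ω_n = 7.22 rad/s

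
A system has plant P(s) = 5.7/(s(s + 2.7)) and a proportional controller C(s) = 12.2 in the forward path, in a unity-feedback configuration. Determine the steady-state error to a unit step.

The open loop C(s)P(s) has a pole at the origin (type 1), so the static position error constant is infinite and e_ss = 1/(1+∞) = 0.

0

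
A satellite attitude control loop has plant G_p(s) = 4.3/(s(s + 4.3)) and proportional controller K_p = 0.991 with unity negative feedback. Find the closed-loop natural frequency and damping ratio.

With unity feedback the closed-loop characteristic equation is s² + 4.3s + 0.991·4.3 = s² + 4.3s + 4.261 = 0.
So ω_n² = 4.261 ⇒ ω_n = 2.064 rad/s, and ζ = 4.3/(2ω_n) = 1.04.

ω_n = 2.06 rad/s, ζ = 1.04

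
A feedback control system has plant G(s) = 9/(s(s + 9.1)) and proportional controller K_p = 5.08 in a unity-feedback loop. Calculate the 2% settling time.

T_s ≈ 0.879 s

Closed-loop characteristic equation: s² + 9.1s + 45.72 = 0, so ω_n = 6.762 rad/s and ζ = 9.1/(2·6.762) = 0.6729.
2% settling time T_s ≈ 4/(ζω_n) = 4/4.55 = 0.879 s.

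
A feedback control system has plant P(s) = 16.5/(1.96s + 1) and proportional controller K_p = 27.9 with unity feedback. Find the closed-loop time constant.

Closed loop: T(s) = K_p·P/(1+K_p·P) = 460.3/(1.96s + 1 + 460.3), with pole at s = −(1 + 460.3)/1.96 = −235.4.
Closed-loop time constant τ = 1/235.4 = 0.00425 s.

τ = 0.00425 s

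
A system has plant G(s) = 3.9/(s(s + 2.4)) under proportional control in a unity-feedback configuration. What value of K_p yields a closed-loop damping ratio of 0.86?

K_p = 0.499

Closed-loop characteristic equation: s² + 2.4s + K_p·3.9 = 0.
So ω_n = √(3.9K_p) and 2ζω_n = 2.4, giving ζ = 2.4/(2√(3.9K_p)).
Setting ζ = 0.86: √(3.9K_p) = 2.4/(2·0.86) = 1.395, so K_p = 1.947/3.9 = 0.499.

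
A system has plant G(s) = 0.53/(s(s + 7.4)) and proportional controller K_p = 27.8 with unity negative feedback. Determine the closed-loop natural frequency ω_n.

With unity feedback the closed-loop characteristic equation is s² + 7.4s + 27.8·0.53 = s² + 7.4s + 14.73 = 0.
So ω_n² = 14.73 ⇒ ω_n = 3.838 rad/s, and ζ = 7.4/(2ω_n) = 0.964.

ω_n = 3.84 rad/s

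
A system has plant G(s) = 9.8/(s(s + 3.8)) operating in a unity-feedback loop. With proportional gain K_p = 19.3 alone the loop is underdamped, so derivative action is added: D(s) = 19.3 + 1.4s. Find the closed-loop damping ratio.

ζ = 0.637

Forward path: (19.3 + 1.4s)·9.8/(s(s+3.8)). The closed-loop characteristic equation is s² + (3.8 + 9.8·1.4)s + 9.8·19.3 = 0.
That is s² + 17.52s + 189.1 = 0, so ω_n = 13.75 rad/s and ζ = 17.52/(2·13.75) = 0.637.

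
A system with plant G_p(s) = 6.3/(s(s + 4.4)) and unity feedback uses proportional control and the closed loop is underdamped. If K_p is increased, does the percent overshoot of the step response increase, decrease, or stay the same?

increase

Characteristic equation s² + 4.4s + K_p·6.3 = 0: raising K_p raises ω_n while 2ζω_n = 4.4 is fixed, so ζ falls and overshoot grows.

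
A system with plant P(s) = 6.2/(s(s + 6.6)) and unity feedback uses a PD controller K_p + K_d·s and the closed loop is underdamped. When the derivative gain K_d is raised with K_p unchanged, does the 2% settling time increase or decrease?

Characteristic equation s² + (6.6 + 6.2K_d)s + 6.2K_p = 0: raising K_d increases ζω_n = (6.6+6.2K_d)/2 while the loop stays underdamped, so T_s ≈ 4/(ζω_n) decreases.

decrease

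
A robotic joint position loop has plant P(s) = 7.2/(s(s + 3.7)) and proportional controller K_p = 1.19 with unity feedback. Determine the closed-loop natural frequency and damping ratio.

ω_n = 2.93 rad/s, ζ = 0.632

The closed-loop denominator is s(s+3.7) + 1.19·7.2 = s² + 3.7s + 8.568.
Matching s² + 2ζω_n s + ω_n²: ω_n = √8.568 = 2.927 rad/s and 2ζω_n = 3.7, so ζ = 3.7/(2·2.927) = 0.632.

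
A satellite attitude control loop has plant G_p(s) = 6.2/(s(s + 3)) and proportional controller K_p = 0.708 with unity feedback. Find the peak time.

Closed-loop characteristic equation: s² + 3s + 4.39 = 0, so ω_n = 2.095 rad/s and ζ = 3/(2·2.095) = 0.7159.
Damped frequency ω_d = ω_n√(1−ζ²) = 1.463 rad/s, so peak time T_p = π/ω_d = 2.15 s.

T_p = 2.15 s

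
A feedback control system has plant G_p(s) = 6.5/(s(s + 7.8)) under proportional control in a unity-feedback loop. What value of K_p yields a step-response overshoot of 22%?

From %OS = 100·exp(−πζ/√(1−ζ²)) = 22%, ζ = −ln(0.22)/√(π²+ln²(0.22)) = 0.4342.
Characteristic equation s² + 7.8s + 6.5K_p = 0 gives ζ = 7.8/(2√(6.5K_p)).
Setting ζ = 0.4342: √(6.5K_p) = 7.8/(2·0.4342) = 8.983, so K_p = 80.69/6.5 = 12.4.

K_p = 12.4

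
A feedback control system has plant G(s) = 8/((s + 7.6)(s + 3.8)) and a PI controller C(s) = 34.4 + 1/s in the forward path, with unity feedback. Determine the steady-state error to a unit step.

0

The open loop C(s)G(s) has a pole at the origin (type 1), so the static position error constant is infinite and e_ss = 1/(1+∞) = 0.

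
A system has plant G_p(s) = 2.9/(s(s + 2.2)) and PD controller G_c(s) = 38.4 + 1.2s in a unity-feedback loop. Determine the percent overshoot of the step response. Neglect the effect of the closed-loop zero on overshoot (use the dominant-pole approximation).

Forward path: (38.4 + 1.2s)·2.9/(s(s+2.2)). The closed-loop characteristic equation is s² + (2.2 + 2.9·1.2)s + 2.9·38.4 = 0.
That is s² + 5.68s + 111.4 = 0, so ω_n = 10.55 rad/s and ζ = 5.68/(2·10.55) = 0.2691.
%OS = 100·exp(−πζ/√(1−ζ²)) = 41.6%.

41.6%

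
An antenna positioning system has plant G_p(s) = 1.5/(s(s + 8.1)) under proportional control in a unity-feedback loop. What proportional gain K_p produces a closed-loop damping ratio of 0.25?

K_p = 175

Closed-loop characteristic equation: s² + 8.1s + K_p·1.5 = 0.
So ω_n = √(1.5K_p) and 2ζω_n = 8.1, giving ζ = 8.1/(2√(1.5K_p)).
Setting ζ = 0.25: √(1.5K_p) = 8.1/(2·0.25) = 16.2, so K_p = 262.4/1.5 = 175.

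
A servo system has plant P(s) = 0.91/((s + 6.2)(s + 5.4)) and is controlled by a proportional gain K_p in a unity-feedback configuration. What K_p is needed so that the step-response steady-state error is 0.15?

Steady-state error for a unit step on this type-0 loop is 1/(1 + K_p·P(0)).
P(0) = 0.02718. Require 1/(1 + K_p·0.02718) = 0.15, so 1 + 0.02718·K_p = 6.667.
K_p = (6.667 − 1)/0.02718 = 208.

K_p = 208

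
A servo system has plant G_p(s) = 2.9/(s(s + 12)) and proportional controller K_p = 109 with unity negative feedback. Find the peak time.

From 1 + K_pG_p(s) = 0: s² + 12s + 316.1 = 0 ⇒ ω_n = 17.78, ζ = 0.3375.
Damped frequency ω_d = ω_n√(1−ζ²) = 16.74 rad/s, so peak time T_p = π/ω_d = 0.188 s.

T_p = 0.188 s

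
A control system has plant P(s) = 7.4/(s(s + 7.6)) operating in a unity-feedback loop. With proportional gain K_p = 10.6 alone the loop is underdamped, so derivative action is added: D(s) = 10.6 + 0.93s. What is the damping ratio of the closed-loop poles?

ζ = 0.818

Forward path: (10.6 + 0.93s)·7.4/(s(s+7.6)). The closed-loop characteristic equation is s² + (7.6 + 7.4·0.93)s + 7.4·10.6 = 0.
That is s² + 14.48s + 78.44 = 0, so ω_n = 8.857 rad/s and ζ = 14.48/(2·8.857) = 0.8176.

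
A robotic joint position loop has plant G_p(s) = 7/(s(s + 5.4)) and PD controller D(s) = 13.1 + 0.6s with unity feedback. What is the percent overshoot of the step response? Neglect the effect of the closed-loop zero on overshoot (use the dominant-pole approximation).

Forward path: (13.1 + 0.6s)·7/(s(s+5.4)). The closed-loop characteristic equation is s² + (5.4 + 7·0.6)s + 7·13.1 = 0.
That is s² + 9.6s + 91.7 = 0, so ω_n = 9.576 rad/s and ζ = 9.6/(2·9.576) = 0.5013.
%OS = 100·exp(−πζ/√(1−ζ²)) = 16.2%.

16.2%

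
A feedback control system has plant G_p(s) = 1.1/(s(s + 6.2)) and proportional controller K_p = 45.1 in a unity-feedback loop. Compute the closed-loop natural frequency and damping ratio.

The closed-loop denominator is s(s+6.2) + 45.1·1.1 = s² + 6.2s + 49.61.
Matching s² + 2ζω_n s + ω_n²: ω_n = √49.61 = 7.043 rad/s and 2ζω_n = 6.2, so ζ = 6.2/(2·7.043) = 0.44.

ω_n = 7.04 rad/s, ζ = 0.44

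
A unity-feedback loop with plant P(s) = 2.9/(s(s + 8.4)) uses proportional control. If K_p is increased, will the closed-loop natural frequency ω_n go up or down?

increase

ω_n = √(2.9·K_p), which grows with K_p.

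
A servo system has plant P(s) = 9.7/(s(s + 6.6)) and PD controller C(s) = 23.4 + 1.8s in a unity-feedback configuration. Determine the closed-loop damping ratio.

ζ = 0.798

Forward path: (23.4 + 1.8s)·9.7/(s(s+6.6)). The closed-loop characteristic equation is s² + (6.6 + 9.7·1.8)s + 9.7·23.4 = 0.
That is s² + 24.06s + 227 = 0, so ω_n = 15.07 rad/s and ζ = 24.06/(2·15.07) = 0.7985.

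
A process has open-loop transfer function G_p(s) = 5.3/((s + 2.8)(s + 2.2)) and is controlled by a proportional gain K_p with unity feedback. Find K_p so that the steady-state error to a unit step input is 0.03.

Steady-state error for a unit step on this type-0 loop is 1/(1 + K_p·G_p(0)).
G_p(0) = 0.8604. Require 1/(1 + K_p·0.8604) = 0.03, so 1 + 0.8604·K_p = 33.33.
K_p = (33.33 − 1)/0.8604 = 37.6.

K_p = 37.6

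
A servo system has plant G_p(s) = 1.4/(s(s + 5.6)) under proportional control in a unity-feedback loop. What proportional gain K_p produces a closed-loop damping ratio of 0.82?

K_p = 8.33

Closed-loop characteristic equation: s² + 5.6s + K_p·1.4 = 0.
So ω_n = √(1.4K_p) and 2ζω_n = 5.6, giving ζ = 5.6/(2√(1.4K_p)).
Setting ζ = 0.82: √(1.4K_p) = 5.6/(2·0.82) = 3.415, so K_p = 11.66/1.4 = 8.33.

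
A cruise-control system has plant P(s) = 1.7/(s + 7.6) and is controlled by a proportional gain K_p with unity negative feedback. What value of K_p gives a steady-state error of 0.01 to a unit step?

K_p = 443

For a type-0 loop with proportional control, e_ss = 1/(1 + K_p·P(0)).
P(0) = 0.2237. Require 1/(1 + K_p·0.2237) = 0.01, so 1 + 0.2237·K_p = 100.
K_p = (100 − 1)/0.2237 = 443.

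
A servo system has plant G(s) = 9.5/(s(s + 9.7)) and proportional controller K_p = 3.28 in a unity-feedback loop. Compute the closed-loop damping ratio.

ζ = 0.869

With unity feedback the closed-loop characteristic equation is s² + 9.7s + 3.28·9.5 = s² + 9.7s + 31.16 = 0.
Matching s² + 2ζω_n s + ω_n²: ω_n = √31.16 = 5.582 rad/s and 2ζω_n = 9.7, so ζ = 9.7/(2·5.582) = 0.869.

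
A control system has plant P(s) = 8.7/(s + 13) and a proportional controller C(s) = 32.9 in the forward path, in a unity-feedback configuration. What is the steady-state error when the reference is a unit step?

The loop is type 0. Static position error constant K_pos = C(0)·P(0) = 32.9·0.6692 = 22.02.
Steady-state error to a unit step: e_ss = 1/(1+K_pos) = 1/23.02 = 0.0434.

0.0434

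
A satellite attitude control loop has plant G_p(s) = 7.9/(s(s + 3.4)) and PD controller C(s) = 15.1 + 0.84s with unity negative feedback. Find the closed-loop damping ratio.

Forward path: (15.1 + 0.84s)·7.9/(s(s+3.4)). The closed-loop characteristic equation is s² + (3.4 + 7.9·0.84)s + 7.9·15.1 = 0.
That is s² + 10.04s + 119.3 = 0, so ω_n = 10.92 rad/s and ζ = 10.04/(2·10.92) = 0.4594.

ζ = 0.459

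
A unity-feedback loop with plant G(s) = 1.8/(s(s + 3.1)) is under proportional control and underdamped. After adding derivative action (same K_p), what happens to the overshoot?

With PD the characteristic equation becomes s² + (a + K·K_d)s + K·K_p = 0; the damping term grows, ζ rises, overshoot falls.

decrease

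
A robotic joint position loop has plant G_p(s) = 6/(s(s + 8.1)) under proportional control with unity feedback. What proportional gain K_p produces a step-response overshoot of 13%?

K_p = 9.22

From %OS = 100·exp(−πζ/√(1−ζ²)) = 13%, ζ = −ln(0.13)/√(π²+ln²(0.13)) = 0.5446.
Characteristic equation s² + 8.1s + 6K_p = 0 gives ζ = 8.1/(2√(6K_p)).
Setting ζ = 0.5446: √(6K_p) = 8.1/(2·0.5446) = 7.436, so K_p = 55.29/6 = 9.22.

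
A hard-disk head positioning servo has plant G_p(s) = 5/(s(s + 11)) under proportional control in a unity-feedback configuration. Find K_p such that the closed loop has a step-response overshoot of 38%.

K_p = 69.8

From %OS = 100·exp(−πζ/√(1−ζ²)) = 38%, ζ = −ln(0.38)/√(π²+ln²(0.38)) = 0.2943.
Characteristic equation s² + 11s + 5K_p = 0 gives ζ = 11/(2√(5K_p)).
Setting ζ = 0.2943: √(5K_p) = 11/(2·0.2943) = 18.69, so K_p = 349.1/5 = 69.8.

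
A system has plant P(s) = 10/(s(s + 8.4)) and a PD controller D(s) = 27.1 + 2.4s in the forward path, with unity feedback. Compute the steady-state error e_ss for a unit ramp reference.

0.031

The loop has one pole at the origin (type 1). Velocity error constant K_v = lim_{s→0} s·D(s)P(s) = 27.1·10/8.4 = 32.26.
Steady-state error to a unit ramp: e_ss = 1/K_v = 0.031.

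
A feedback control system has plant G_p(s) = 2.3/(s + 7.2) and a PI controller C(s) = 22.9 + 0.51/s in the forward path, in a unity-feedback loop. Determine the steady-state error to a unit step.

The open loop C(s)G_p(s) has a pole at the origin (type 1), so the static position error constant is infinite and e_ss = 1/(1+∞) = 0.

0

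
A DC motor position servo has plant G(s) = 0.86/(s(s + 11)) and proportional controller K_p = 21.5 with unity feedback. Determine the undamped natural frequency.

With unity feedback the closed-loop characteristic equation is s² + 11s + 21.5·0.86 = s² + 11s + 18.49 = 0.
So ω_n² = 18.49 ⇒ ω_n = 4.3 rad/s, and ζ = 11/(2ω_n) = 1.28.

ω_n = 4.3 rad/s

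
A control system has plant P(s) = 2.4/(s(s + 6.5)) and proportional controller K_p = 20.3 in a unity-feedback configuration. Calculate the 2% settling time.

From 1 + K_pP(s) = 0: s² + 6.5s + 48.72 = 0 ⇒ ω_n = 6.98, ζ = 0.4656.
2% settling time T_s ≈ 4/(ζω_n) = 4/3.25 = 1.23 s.

T_s ≈ 1.23 s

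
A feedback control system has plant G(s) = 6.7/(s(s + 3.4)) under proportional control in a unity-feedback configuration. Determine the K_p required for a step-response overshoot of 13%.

K_p = 1.45

From %OS = 100·exp(−πζ/√(1−ζ²)) = 13%, ζ = −ln(0.13)/√(π²+ln²(0.13)) = 0.5446.
Characteristic equation s² + 3.4s + 6.7K_p = 0 gives ζ = 3.4/(2√(6.7K_p)).
Setting ζ = 0.5446: √(6.7K_p) = 3.4/(2·0.5446) = 3.121, so K_p = 9.742/6.7 = 1.45.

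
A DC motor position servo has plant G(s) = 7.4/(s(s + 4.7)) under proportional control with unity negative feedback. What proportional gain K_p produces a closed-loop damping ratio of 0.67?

K_p = 1.66

Closed-loop characteristic equation: s² + 4.7s + K_p·7.4 = 0.
So ω_n = √(7.4K_p) and 2ζω_n = 4.7, giving ζ = 4.7/(2√(7.4K_p)).
Setting ζ = 0.67: √(7.4K_p) = 4.7/(2·0.67) = 3.507, so K_p = 12.3/7.4 = 1.66.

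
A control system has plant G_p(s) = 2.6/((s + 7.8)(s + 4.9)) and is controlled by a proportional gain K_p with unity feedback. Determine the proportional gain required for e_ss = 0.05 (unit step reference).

K_p = 279

Steady-state error for a unit step on this type-0 loop is 1/(1 + K_p·G_p(0)).
G_p(0) = 0.06803. Require 1/(1 + K_p·0.06803) = 0.05, so 1 + 0.06803·K_p = 20.
K_p = (20 − 1)/0.06803 = 279.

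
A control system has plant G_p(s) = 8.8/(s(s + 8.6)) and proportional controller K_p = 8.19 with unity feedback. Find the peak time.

T_p = 0.429 s

From 1 + K_pG_p(s) = 0: s² + 8.6s + 72.07 = 0 ⇒ ω_n = 8.49, ζ = 0.5065.
Damped frequency ω_d = ω_n√(1−ζ²) = 7.32 rad/s, so peak time T_p = π/ω_d = 0.429 s.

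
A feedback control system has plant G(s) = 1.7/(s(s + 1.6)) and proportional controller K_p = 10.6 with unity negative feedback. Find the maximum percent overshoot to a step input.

54.7%

The closed-loop denominator s² + 1.6s + 18.02 gives ω_n = √18.02 = 4.245 and ζ = 1.6/(2ω_n) = 0.1885.
%OS = 100·exp(−πζ/√(1−ζ²)) = 100·exp(−π·0.1885/√0.9645) = 54.7%.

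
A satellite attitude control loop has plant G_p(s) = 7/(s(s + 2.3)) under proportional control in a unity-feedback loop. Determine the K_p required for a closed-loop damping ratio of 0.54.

K_p = 0.648

Closed-loop characteristic equation: s² + 2.3s + K_p·7 = 0.
So ω_n = √(7K_p) and 2ζω_n = 2.3, giving ζ = 2.3/(2√(7K_p)).
Setting ζ = 0.54: √(7K_p) = 2.3/(2·0.54) = 2.13, so K_p = 4.535/7 = 0.648.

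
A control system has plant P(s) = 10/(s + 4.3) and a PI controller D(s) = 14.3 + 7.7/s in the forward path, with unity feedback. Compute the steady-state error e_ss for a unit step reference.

0

The open loop D(s)P(s) has a pole at the origin (type 1), so the static position error constant is infinite and e_ss = 1/(1+∞) = 0.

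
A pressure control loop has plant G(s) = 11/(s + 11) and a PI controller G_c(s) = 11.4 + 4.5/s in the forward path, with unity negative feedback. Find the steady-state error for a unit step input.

The open loop G_c(s)G(s) has a pole at the origin (type 1), so the static position error constant is infinite and e_ss = 1/(1+∞) = 0.

0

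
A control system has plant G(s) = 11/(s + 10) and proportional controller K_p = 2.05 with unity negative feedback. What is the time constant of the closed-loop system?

Closed-loop transfer function: T(s) = K_p·G(s)/(1 + K_p·G(s)) = 22.55/(s + 10 + 22.55) = 22.55/(s + 32.55).
Time constant τ = 1/32.55 = 0.0307 s.

τ = 0.0307 s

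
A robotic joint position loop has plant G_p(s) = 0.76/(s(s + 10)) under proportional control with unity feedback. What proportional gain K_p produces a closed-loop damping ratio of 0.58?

Closed-loop characteristic equation: s² + 10s + K_p·0.76 = 0.
So ω_n = √(0.76K_p) and 2ζω_n = 10, giving ζ = 10/(2√(0.76K_p)).
Setting ζ = 0.58: √(0.76K_p) = 10/(2·0.58) = 8.621, so K_p = 74.32/0.76 = 97.8.

K_p = 97.8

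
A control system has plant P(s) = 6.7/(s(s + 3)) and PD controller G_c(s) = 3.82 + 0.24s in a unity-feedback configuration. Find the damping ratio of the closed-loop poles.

ζ = 0.455

Forward path: (3.82 + 0.24s)·6.7/(s(s+3)). The closed-loop characteristic equation is s² + (3 + 6.7·0.24)s + 6.7·3.82 = 0.
That is s² + 4.608s + 25.59 = 0, so ω_n = 5.059 rad/s and ζ = 4.608/(2·5.059) = 0.4554.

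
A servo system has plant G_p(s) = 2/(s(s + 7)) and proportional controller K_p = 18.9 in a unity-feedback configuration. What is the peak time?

T_p = 0.622 s

Closed-loop characteristic equation: s² + 7s + 37.8 = 0, so ω_n = 6.148 rad/s and ζ = 7/(2·6.148) = 0.5693.
Damped frequency ω_d = ω_n√(1−ζ²) = 5.055 rad/s, so peak time T_p = π/ω_d = 0.622 s.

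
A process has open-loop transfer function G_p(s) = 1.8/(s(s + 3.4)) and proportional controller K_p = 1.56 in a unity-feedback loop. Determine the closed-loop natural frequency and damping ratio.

With unity feedback the closed-loop characteristic equation is s² + 3.4s + 1.56·1.8 = s² + 3.4s + 2.808 = 0.
So ω_n² = 2.808 ⇒ ω_n = 1.676 rad/s, and ζ = 3.4/(2ω_n) = 1.01.

ω_n = 1.68 rad/s, ζ = 1.01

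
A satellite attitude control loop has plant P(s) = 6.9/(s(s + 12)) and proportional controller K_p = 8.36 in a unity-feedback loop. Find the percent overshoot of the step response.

1.75%

From 1 + K_pP(s) = 0: s² + 12s + 57.68 = 0 ⇒ ω_n = 7.595, ζ = 0.79.
%OS = 100·exp(−πζ/√(1−ζ²)) = 100·exp(−π·0.79/√0.3759) = 1.75%.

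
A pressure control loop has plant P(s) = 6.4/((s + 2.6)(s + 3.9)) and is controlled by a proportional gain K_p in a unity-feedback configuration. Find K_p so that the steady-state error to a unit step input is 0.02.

K_p = 77.6

The loop is type 0, so e_ss(step) = 1/(1 + K_pos) with K_pos = K_p·P(0).
P(0) = 0.6312. Require 1/(1 + K_p·0.6312) = 0.02, so 1 + 0.6312·K_p = 50.
K_p = (50 − 1)/0.6312 = 77.6.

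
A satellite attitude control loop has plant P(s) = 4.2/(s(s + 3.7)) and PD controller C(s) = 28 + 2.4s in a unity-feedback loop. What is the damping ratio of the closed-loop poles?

Forward path: (28 + 2.4s)·4.2/(s(s+3.7)). The closed-loop characteristic equation is s² + (3.7 + 4.2·2.4)s + 4.2·28 = 0.
That is s² + 13.78s + 117.6 = 0, so ω_n = 10.84 rad/s and ζ = 13.78/(2·10.84) = 0.6354.

ζ = 0.635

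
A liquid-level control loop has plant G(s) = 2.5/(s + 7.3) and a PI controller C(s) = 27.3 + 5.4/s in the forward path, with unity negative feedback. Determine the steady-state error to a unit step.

0

The open loop C(s)G(s) has a pole at the origin (type 1), so the static position error constant is infinite and e_ss = 1/(1+∞) = 0.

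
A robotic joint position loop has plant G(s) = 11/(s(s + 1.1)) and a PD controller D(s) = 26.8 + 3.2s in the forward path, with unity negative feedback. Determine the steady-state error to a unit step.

0

The open loop D(s)G(s) has a pole at the origin (type 1), so the static position error constant is infinite and e_ss = 1/(1+∞) = 0.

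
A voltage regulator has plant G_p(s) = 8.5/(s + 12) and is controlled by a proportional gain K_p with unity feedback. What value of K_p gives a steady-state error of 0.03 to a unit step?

For a type-0 loop with proportional control, e_ss = 1/(1 + K_p·G_p(0)).
G_p(0) = 0.7083. Require 1/(1 + K_p·0.7083) = 0.03, so 1 + 0.7083·K_p = 33.33.
K_p = (33.33 − 1)/0.7083 = 45.6.

K_p = 45.6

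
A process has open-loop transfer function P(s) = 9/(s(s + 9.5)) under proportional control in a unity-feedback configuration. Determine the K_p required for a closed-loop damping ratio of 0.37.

K_p = 18.3

Closed-loop characteristic equation: s² + 9.5s + K_p·9 = 0.
So ω_n = √(9K_p) and 2ζω_n = 9.5, giving ζ = 9.5/(2√(9K_p)).
Setting ζ = 0.37: √(9K_p) = 9.5/(2·0.37) = 12.84, so K_p = 164.8/9 = 18.3.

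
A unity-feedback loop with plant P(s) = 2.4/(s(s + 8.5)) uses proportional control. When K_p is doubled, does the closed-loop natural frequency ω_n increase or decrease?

ω_n = √(2.4·K_p), which grows with K_p.

increase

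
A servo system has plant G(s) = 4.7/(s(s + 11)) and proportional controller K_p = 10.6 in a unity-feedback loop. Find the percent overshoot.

Closed-loop characteristic equation: s² + 11s + 49.82 = 0, so ω_n = 7.058 rad/s and ζ = 11/(2·7.058) = 0.7792.
%OS = 100·exp(−πζ/√(1−ζ²)) = 100·exp(−π·0.7792/√0.3928) = 2.01%.

2.01%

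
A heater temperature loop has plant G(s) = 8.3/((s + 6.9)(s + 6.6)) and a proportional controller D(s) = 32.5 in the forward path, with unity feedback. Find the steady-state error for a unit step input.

0.144

The loop is type 0. Static position error constant K_pos = D(0)·G(0) = 32.5·0.1823 = 5.923.
Steady-state error to a unit step: e_ss = 1/(1+K_pos) = 1/6.923 = 0.144.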